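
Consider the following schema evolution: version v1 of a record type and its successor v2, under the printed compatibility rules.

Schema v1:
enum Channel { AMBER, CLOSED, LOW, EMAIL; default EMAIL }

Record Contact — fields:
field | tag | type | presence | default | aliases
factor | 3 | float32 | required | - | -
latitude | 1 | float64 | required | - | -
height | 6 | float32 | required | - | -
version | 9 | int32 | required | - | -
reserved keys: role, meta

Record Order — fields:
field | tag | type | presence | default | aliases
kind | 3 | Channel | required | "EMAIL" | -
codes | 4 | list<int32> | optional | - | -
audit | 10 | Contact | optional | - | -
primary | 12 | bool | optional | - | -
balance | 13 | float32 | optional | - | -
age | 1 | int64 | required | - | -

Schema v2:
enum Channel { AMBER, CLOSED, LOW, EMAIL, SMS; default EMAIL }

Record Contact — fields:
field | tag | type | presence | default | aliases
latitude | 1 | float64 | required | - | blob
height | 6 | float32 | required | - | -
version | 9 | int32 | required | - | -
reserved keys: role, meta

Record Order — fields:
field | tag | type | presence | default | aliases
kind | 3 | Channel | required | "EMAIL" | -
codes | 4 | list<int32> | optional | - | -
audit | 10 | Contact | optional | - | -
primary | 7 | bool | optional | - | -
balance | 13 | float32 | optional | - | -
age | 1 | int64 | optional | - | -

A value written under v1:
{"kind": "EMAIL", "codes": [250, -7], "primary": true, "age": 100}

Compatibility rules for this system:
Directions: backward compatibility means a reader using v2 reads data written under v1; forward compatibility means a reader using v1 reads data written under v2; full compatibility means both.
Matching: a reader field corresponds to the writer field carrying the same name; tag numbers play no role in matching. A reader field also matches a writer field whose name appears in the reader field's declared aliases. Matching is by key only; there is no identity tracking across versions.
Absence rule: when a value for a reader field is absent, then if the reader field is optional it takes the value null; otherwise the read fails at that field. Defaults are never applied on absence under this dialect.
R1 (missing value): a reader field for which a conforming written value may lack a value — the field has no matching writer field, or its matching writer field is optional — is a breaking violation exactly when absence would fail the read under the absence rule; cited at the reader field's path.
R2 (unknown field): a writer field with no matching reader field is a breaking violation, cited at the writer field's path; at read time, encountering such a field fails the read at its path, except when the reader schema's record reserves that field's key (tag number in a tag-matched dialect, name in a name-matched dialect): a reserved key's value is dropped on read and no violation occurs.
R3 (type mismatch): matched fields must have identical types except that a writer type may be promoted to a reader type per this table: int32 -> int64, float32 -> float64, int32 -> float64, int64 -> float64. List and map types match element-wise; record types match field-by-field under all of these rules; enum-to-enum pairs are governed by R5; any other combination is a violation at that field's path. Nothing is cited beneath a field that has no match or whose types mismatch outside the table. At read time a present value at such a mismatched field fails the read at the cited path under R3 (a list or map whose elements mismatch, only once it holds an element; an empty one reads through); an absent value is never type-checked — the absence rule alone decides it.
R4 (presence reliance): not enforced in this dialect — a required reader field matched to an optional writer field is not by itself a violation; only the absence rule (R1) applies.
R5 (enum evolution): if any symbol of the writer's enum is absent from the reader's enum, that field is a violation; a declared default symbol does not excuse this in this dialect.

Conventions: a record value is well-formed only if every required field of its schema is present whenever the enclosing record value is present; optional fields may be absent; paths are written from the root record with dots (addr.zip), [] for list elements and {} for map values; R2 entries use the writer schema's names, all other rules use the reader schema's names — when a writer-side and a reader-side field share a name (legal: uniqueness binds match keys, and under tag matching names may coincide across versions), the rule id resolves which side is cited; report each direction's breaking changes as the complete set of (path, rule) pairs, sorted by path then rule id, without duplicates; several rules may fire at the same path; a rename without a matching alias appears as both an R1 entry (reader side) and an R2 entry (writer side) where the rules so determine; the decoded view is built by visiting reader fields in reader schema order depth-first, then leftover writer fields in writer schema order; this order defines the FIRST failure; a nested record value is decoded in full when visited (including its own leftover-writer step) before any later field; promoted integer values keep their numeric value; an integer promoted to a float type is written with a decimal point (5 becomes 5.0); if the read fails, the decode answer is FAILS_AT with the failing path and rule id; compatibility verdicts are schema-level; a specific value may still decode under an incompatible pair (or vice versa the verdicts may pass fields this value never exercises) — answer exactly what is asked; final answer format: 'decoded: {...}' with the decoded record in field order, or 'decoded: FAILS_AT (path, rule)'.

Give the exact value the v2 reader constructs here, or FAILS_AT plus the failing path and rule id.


decoded: {"kind": "EMAIL", "codes": [250, -7], "audit": null, "primary": true, "balance": null, "age": 100}

each type pair in Order: writer, then reader
decoding the Order value with the v2 reader:
  kind := "EMAIL"
  codes := [250, -7]
  audit := null (not supplied -> null)
  primary := true
  balance := null (not supplied -> null)
  age := 100
  => decoded: {"kind": "EMAIL", "codes": [250, -7], "audit": null, "primary": true, "balance": null, "age": 100}
checking off the Order differences that do not matter here:
  enum Channel (field kind in record Order): symbol SMS added -> schema-level compatibility only; this Order value's decode is unchanged
  field age in record Order: required changed to optional -> schema-level compatibility only; this Order value's decode is unchanged
  removed field factor from record Contact -> schema-level compatibility only; this Order value's decode is unchanged
  field primary in record Order: tag 12 changed to 7 -> no rule fires on it and the decoded Order view is identical with or without it


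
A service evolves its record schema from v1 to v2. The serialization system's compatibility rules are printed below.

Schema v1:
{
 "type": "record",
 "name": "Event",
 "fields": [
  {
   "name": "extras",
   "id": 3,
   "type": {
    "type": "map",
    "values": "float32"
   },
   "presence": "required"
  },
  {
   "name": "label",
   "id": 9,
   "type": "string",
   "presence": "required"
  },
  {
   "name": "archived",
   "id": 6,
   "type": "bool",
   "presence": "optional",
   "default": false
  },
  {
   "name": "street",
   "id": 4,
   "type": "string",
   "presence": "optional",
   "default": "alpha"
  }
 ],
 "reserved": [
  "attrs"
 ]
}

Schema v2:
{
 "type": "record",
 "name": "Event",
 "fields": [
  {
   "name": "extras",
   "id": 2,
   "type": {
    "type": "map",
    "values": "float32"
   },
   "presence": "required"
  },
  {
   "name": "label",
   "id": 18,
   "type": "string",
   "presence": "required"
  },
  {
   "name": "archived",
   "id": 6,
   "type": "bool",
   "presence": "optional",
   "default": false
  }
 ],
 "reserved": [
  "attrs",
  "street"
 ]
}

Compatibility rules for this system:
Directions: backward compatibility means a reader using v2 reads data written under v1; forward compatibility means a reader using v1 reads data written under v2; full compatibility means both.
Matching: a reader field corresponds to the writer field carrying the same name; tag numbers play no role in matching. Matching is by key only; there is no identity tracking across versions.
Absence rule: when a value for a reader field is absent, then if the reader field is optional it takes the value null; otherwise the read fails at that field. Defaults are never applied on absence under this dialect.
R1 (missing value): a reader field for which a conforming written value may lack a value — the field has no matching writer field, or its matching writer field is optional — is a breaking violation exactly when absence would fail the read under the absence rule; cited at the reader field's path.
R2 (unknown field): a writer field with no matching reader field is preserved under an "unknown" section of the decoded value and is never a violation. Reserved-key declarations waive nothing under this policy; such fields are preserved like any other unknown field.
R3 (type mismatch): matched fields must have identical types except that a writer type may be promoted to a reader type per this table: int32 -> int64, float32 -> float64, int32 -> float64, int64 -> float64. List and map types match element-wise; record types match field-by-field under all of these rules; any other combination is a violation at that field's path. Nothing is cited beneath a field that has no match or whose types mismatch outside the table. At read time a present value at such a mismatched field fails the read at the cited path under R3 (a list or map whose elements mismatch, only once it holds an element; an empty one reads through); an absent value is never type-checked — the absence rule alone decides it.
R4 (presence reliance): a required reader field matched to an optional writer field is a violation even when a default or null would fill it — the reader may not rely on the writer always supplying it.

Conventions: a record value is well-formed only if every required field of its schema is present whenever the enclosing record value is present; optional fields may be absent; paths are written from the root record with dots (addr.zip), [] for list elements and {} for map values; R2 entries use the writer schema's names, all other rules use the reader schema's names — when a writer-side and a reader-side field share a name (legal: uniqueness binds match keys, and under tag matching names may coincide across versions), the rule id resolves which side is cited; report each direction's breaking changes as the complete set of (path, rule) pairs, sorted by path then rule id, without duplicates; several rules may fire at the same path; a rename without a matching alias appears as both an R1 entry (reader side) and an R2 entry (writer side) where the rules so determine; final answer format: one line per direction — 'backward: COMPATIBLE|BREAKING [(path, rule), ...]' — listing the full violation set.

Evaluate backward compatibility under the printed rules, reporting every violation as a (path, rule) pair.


each type pair in Event: writer, then reader
backward on Event — v2 reading data written by v1:
  extras <- extras (map<string, float32> -> map<string, float32>, writer required)
  label <- label (string -> string, writer required)
  archived <- archived (bool -> bool, writer optional)
  writer street: unknown to reader
  => backward verdict for Event: COMPATIBLE, no violations
the rest of the Event diff is inert for this question:
  field label in record Event: tag 9 changed to 18 -> no rule fires on it in Event's dialect; the asked verdict holds
  removed field street from record Event (its key "street" joins the reserved list) -> no rule fires on it in Event's dialect; the asked verdict holds
  field extras in record Event: tag 3 changed to 2 -> no rule fires on it in Event's dialect; the asked verdict holds

backward: COMPATIBLE []


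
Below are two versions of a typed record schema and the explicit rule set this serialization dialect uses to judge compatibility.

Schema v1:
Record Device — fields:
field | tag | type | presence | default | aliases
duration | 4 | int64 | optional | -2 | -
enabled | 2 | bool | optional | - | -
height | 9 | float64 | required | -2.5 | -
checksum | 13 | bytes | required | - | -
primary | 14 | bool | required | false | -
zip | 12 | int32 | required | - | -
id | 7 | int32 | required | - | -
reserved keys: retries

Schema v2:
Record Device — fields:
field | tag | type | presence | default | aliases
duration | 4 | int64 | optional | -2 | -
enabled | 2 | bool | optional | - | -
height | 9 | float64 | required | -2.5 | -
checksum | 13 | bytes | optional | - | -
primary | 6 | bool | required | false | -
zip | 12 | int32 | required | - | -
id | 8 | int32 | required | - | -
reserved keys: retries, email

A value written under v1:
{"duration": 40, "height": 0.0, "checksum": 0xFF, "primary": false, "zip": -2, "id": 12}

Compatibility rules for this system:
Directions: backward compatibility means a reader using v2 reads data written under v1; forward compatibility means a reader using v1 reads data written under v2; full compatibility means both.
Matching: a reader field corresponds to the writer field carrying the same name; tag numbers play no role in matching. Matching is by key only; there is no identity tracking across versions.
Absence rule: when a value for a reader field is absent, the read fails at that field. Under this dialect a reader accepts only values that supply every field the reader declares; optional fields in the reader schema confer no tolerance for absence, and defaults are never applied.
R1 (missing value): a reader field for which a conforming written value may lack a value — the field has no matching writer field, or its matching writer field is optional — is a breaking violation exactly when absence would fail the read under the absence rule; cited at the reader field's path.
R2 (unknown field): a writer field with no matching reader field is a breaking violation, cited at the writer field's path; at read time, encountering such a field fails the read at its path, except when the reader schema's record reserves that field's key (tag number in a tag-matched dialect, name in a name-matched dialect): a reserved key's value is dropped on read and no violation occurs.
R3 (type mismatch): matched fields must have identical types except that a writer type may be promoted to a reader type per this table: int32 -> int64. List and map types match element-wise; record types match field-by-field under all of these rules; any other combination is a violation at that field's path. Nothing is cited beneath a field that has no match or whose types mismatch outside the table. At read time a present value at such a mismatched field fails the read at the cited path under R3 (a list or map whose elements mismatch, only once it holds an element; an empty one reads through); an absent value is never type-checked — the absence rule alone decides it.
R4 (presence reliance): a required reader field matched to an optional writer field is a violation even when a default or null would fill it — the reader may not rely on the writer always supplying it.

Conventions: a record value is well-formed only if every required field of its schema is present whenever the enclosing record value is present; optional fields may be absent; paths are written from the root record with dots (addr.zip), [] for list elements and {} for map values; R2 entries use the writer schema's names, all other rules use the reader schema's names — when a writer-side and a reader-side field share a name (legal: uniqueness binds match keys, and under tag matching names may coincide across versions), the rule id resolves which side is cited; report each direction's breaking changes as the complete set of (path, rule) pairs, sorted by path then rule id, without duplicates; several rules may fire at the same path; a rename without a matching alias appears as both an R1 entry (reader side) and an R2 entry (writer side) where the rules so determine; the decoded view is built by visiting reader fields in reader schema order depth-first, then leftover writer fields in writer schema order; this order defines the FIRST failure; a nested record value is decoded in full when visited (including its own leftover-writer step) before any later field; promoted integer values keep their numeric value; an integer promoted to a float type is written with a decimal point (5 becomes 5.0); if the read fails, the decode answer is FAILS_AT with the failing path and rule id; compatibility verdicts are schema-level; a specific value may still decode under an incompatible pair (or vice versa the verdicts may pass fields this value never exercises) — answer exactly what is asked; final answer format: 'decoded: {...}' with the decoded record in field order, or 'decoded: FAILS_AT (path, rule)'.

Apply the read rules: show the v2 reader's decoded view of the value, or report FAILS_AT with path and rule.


in Device below, arrows point writer -> reader
decoding the Device value with the v2 reader:
  duration := 40
  read fails at enabled under R1 (no fill)
  => FAILS_AT (enabled, R1)
diffs on Device not affecting the asked answer:
  field checksum in record Device: required changed to optional -> shifts the Device verdicts, not this decode
  field id in record Device: tag 7 changed to 8 -> triggers nothing under the printed rules; the Device answer is the same either way
  field primary in record Device: tag 14 changed to 6 -> triggers nothing under the printed rules; the Device answer is the same either way

decoded: FAILS_AT (enabled, R1)


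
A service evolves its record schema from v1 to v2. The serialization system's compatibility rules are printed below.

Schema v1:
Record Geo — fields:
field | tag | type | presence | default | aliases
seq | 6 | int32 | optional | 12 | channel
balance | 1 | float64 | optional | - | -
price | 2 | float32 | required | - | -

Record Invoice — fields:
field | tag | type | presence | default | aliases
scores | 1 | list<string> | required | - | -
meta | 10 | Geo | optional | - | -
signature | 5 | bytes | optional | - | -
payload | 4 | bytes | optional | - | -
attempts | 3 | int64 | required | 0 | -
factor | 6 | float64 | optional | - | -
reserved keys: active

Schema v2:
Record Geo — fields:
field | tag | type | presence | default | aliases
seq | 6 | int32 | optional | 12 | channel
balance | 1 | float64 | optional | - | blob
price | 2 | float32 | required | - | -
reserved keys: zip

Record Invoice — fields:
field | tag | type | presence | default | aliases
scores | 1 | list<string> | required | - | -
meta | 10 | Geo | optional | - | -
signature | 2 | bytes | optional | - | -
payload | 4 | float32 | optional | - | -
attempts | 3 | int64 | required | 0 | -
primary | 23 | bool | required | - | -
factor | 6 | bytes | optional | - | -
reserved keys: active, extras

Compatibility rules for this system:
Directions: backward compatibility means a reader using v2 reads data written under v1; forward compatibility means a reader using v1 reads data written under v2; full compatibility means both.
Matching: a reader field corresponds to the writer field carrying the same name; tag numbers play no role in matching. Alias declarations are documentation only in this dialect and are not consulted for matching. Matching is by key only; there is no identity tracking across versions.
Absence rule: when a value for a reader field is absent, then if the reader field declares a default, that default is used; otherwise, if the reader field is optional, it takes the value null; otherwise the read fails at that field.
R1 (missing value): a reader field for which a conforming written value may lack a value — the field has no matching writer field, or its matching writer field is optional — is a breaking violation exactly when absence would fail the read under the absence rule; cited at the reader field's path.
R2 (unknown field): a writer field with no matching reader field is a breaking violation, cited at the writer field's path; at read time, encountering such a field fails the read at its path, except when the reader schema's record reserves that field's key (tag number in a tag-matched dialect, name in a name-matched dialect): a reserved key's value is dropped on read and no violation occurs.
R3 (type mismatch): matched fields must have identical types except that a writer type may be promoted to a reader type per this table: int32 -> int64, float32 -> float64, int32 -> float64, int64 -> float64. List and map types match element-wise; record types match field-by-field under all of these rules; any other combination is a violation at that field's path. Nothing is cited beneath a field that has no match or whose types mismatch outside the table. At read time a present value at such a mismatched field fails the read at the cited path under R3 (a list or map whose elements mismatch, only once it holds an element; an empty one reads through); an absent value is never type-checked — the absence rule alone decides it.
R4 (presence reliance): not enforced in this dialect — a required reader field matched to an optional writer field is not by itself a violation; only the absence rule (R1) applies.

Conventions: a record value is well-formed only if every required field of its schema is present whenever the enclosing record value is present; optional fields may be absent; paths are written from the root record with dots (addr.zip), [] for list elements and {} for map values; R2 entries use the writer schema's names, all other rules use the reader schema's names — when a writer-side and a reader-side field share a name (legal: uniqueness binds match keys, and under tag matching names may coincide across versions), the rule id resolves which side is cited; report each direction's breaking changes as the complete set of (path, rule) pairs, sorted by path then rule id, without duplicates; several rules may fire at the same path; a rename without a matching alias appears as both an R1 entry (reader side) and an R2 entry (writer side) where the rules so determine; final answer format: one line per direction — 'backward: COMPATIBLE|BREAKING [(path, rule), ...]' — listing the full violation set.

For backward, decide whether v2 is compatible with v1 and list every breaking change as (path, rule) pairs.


the writer's type comes first in each Invoice pair
backward pass over Invoice, reader schema v2, writer schema v1:
  scores <- scores (list<string> -> list<string>, writer required)
  meta <- meta (Geo -> Geo, writer optional)
  signature <- signature (bytes -> bytes, writer optional)
  payload <- payload (bytes -> float32, writer optional)
  attempts <- attempts (int64 -> int64, writer required)
  primary has no writer counterpart
  factor <- factor (float64 -> bytes, writer optional)
  meta.seq <- meta.seq (int32 -> int32, writer optional)
  meta.balance <- meta.balance (float64 -> float64, writer optional)
  meta.price <- meta.price (float32 -> float32, writer required)
  breaking: (factor, R3)
  breaking: (payload, R3)
  breaking: (primary, R1)
  backward on Invoice therefore BREAKING (3)
diffs on Invoice not affecting the asked answer:
  field signature in record Invoice: tag 5 changed to 2 -> no rule fires on it in Invoice's dialect; the asked verdict holds

backward: BREAKING [(factor, R3), (payload, R3), (primary, R1)]


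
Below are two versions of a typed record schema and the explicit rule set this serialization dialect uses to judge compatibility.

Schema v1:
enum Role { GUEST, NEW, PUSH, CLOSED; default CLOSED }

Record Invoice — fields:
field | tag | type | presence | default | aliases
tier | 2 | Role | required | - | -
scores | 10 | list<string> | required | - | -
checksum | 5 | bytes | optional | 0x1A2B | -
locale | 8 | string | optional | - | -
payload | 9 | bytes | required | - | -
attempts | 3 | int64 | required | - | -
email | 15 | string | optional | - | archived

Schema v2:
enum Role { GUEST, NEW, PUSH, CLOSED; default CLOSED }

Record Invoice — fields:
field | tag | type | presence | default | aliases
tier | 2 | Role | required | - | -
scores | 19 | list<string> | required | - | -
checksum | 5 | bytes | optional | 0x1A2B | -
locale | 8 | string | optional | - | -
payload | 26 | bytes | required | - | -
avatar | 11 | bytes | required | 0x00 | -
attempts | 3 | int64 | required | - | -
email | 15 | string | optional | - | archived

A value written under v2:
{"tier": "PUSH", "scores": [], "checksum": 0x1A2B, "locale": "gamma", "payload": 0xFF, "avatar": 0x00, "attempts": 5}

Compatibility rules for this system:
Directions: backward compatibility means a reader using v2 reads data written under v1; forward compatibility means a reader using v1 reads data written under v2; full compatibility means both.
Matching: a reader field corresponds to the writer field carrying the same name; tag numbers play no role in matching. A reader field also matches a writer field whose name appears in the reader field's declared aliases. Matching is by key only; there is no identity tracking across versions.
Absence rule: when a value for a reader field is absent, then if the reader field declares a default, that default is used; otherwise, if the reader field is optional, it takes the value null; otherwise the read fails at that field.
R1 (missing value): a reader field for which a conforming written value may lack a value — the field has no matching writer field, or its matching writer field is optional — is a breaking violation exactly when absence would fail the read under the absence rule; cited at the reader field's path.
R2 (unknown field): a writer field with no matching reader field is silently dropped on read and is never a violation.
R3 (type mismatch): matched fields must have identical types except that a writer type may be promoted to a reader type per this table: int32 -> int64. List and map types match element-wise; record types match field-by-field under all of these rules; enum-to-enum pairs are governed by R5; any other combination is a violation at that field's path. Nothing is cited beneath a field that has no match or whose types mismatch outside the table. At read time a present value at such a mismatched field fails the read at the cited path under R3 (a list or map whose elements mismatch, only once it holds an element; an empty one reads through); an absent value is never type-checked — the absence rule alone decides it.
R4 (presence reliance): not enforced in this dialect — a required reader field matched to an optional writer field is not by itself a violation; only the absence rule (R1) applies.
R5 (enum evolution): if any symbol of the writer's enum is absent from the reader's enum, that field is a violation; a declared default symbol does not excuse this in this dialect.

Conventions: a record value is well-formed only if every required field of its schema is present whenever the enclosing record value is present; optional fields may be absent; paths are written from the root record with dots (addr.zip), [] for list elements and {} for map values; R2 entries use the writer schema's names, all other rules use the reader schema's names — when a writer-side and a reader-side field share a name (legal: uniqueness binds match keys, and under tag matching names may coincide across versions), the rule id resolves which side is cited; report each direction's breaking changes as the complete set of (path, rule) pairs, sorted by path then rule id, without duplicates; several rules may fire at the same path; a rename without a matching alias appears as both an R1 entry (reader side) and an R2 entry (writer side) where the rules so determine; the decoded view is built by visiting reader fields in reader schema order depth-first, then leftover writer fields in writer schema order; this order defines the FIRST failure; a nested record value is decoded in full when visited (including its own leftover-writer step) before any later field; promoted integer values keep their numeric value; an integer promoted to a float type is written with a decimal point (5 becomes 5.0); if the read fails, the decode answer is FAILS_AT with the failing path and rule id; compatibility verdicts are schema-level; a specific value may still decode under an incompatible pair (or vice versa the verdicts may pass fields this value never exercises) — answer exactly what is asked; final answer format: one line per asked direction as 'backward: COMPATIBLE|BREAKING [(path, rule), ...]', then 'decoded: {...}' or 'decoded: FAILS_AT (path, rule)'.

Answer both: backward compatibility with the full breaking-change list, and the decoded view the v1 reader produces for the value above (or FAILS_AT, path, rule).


backward: COMPATIBLE []; decoded: {"tier": "PUSH", "scores": [], "checksum": 0x1A2B, "locale": "gamma", "payload": 0xFF, "attempts": 5, "email": null}

each type pair in Invoice: writer, then reader
backward for Invoice (reader v2, writer v1):
  writer required, Role -> Role: reader tier maps from writer tier
  writer required, list<string> -> list<string>: reader scores maps from writer scores
  writer optional, bytes -> bytes: reader checksum maps from writer checksum
  writer optional, string -> string: reader locale maps from writer locale
  writer required, bytes -> bytes: reader payload maps from writer payload
  avatar: no writer-side match
  writer required, int64 -> int64: reader attempts maps from writer attempts
  writer optional, string -> string: reader email maps from writer email
  => backward verdict for Invoice: COMPATIBLE, no violations
decode walk for Invoice under reader schema v1:
  tier := "PUSH"
  scores := []
  checksum := 0x1A2B
  locale := "gamma"
  payload := 0xFF
  attempts := 5
  email := null (missing; optional => null)
  writer avatar: no reader field; dropped
  => decoded: {"tier": "PUSH", "scores": [], "checksum": 0x1A2B, "locale": "gamma", "payload": 0xFF, "attempts": 5, "email": null}
the other Invoice changes do not affect what is asked:
  field scores in record Invoice: tag 10 changed to 19 -> inert for the asked Invoice verdict: nothing fires
  field payload in record Invoice: tag 9 changed to 26 -> inert for the asked Invoice verdict: nothing fires
  added field avatar to record Invoice: required bytes, tag 11, default 0x00 (in v2 it sits immediately before attempts) -> inert for the asked Invoice verdict: nothing fires


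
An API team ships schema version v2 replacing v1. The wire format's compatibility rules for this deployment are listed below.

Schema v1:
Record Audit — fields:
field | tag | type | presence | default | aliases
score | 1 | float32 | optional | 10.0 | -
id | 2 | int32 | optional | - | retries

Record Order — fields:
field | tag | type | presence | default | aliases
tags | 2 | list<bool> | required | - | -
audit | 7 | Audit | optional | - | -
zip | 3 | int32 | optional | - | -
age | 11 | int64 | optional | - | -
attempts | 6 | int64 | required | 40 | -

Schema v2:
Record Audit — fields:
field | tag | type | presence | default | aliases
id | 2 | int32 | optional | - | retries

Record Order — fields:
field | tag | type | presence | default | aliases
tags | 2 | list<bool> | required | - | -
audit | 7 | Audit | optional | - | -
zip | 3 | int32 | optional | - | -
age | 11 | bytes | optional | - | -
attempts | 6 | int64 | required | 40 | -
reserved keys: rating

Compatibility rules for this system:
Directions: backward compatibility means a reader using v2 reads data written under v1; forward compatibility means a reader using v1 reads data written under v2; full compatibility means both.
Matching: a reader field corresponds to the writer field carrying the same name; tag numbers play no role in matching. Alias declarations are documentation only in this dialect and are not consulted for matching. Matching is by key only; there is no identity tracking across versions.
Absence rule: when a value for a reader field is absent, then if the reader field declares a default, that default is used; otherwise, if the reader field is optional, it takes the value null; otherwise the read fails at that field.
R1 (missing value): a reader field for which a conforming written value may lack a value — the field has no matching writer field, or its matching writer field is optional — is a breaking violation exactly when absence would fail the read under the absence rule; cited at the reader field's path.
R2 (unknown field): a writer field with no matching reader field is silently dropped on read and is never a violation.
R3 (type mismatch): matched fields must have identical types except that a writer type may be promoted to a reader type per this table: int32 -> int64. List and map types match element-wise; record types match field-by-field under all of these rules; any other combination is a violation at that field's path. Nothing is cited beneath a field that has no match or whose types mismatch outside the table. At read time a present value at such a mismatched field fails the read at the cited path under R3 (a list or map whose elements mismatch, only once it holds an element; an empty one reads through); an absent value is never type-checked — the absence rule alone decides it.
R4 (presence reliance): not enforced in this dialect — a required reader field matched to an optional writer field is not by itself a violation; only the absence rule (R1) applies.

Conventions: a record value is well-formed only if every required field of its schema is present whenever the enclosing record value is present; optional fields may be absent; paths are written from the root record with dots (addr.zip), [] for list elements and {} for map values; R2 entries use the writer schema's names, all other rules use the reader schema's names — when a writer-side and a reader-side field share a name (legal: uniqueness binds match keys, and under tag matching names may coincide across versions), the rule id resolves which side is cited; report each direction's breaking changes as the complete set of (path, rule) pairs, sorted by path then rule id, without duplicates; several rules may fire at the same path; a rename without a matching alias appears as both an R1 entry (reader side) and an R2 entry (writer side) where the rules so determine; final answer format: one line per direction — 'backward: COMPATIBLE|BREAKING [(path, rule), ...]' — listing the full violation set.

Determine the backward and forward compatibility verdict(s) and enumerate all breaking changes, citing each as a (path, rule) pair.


backward: BREAKING [(age, R3)]; forward: BREAKING [(age, R3)]

in Order below, arrows point writer -> reader
checking backward for Order: reader v2 against writer v1:
  list<bool> -> list<bool>, writer required: tags aligns to tags
  Audit -> Audit, writer optional: audit aligns to audit
  int32 -> int32, writer optional: zip aligns to zip
  int64 -> bytes, writer optional: age aligns to age
  int64 -> int64, writer required: attempts aligns to attempts
  int32 -> int32, writer optional: audit.id aligns to audit.id
  leftover writer field: audit.score
  violation R3 at age
  backward on Order therefore BREAKING (1)
checking forward for Order: reader v1 against writer v2:
  list<bool> -> list<bool>, writer required: tags aligns to tags
  Audit -> Audit, writer optional: audit aligns to audit
  int32 -> int32, writer optional: zip aligns to zip
  bytes -> int64, writer optional: age aligns to age
  int64 -> int64, writer required: attempts aligns to attempts
  audit.score: no writer match
  int32 -> int32, writer optional: audit.id aligns to audit.id
  violation R3 at age
  forward on Order therefore BREAKING (1)


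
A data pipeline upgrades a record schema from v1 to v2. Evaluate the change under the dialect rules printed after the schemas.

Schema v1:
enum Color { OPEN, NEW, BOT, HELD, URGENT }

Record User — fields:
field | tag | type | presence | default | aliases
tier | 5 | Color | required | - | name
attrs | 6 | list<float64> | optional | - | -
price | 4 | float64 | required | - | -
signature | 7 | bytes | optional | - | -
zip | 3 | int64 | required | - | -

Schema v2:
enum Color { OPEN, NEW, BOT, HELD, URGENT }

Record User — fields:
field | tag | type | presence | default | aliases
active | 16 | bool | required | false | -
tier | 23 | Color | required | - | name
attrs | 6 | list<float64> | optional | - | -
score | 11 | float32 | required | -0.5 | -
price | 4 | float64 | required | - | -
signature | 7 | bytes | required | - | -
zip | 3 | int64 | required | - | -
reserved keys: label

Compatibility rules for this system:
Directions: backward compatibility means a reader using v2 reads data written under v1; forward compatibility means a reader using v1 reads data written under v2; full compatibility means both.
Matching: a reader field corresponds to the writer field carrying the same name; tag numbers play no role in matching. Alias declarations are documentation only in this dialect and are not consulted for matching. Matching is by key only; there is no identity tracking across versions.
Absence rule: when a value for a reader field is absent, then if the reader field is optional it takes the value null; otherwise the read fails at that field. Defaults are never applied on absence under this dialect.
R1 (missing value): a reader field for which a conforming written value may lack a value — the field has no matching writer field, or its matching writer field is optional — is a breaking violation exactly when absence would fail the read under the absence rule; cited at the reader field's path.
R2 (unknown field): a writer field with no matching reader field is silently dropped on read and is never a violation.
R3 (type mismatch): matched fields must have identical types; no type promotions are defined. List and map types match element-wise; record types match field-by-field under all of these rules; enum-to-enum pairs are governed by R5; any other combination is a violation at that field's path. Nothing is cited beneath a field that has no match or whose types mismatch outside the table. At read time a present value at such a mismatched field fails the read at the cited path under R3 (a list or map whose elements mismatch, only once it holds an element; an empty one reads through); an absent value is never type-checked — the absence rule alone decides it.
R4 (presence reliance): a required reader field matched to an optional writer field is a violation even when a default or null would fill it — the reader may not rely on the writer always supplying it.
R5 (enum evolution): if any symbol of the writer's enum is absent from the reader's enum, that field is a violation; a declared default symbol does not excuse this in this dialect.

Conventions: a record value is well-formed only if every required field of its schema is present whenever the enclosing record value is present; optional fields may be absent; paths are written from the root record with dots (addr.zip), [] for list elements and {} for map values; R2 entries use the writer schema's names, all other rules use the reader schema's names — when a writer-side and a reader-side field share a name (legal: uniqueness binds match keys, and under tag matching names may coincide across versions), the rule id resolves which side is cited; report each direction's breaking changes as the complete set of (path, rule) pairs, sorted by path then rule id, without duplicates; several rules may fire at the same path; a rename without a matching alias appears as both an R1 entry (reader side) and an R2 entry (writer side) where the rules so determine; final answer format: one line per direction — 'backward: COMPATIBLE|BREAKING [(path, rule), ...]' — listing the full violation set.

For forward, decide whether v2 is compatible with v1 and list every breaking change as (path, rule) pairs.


forward: COMPATIBLE []

the writer's type comes first in each User pair
forward for User (reader v1, writer v2):
  Color -> Color, writer required: tier aligns to tier
  list<float64> -> list<float64>, writer optional: attrs aligns to attrs
  float64 -> float64, writer required: price aligns to price
  bytes -> bytes, writer required: signature aligns to signature
  int64 -> int64, writer required: zip aligns to zip
  writer active: unknown to reader
  writer score: unknown to reader
  => forward: COMPATIBLE
remaining User differences; none change what is asked:
  added field active to record User: required bool, tag 16, default false (in v2 it sits immediately before tier) -> matters only for User's backward compatibility — outside the asked direction
  field tier in record User: tag 5 changed to 23 -> no rule fires on it in User's dialect; the asked verdict holds
  added field score to record User: required float32, tag 11, default -0.5 (in v2 it sits immediately before price) -> matters only for User's backward compatibility — outside the asked direction
  field signature in record User: optional changed to required -> matters only for User's backward compatibility — outside the asked direction
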